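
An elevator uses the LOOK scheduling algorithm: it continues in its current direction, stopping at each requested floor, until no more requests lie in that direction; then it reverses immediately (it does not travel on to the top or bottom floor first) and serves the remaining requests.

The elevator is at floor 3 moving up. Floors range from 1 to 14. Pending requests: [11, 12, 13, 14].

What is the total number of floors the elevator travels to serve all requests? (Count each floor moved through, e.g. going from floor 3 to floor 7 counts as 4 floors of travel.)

Answer: 11

Derivation:
Start at floor 3 moving up, LOOK stop order: [11, 12, 13, 14]
  3 → 11: |11-3| = 8, total = 8
  11 → 12: |12-11| = 1, total = 9
  12 → 13: |13-12| = 1, total = 10
  13 → 14: |14-13| = 1, total = 11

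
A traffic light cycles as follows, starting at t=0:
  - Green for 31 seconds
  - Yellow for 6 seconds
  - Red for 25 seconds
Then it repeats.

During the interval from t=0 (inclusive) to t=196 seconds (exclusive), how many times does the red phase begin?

Cycle = 31+6+25 = 62s
red phase starts at t = k*62 + 37 for k=0,1,2,...
Need k*62+37 < 196 → k < 2.565
k ∈ {0, ..., 2} → 3 starts

Answer: 3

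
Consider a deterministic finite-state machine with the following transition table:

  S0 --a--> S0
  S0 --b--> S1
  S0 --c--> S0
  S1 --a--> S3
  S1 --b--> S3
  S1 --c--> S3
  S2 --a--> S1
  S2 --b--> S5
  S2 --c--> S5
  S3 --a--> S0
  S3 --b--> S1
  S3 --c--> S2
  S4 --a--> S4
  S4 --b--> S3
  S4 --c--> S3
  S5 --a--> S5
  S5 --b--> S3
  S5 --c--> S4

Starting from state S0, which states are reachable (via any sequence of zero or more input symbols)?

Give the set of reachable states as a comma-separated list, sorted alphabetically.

Answer: S0, S1, S2, S3, S4, S5

Derivation:
BFS from S0:
  visit S0: S0--a-->S0 (seen), S0--b-->S1 (new), S0--c-->S0 (seen)
  visit S1: S1--a-->S3 (new), S1--b-->S3 (seen), S1--c-->S3 (seen)
  visit S3: S3--a-->S0 (seen), S3--b-->S1 (seen), S3--c-->S2 (new)
  visit S2: S2--a-->S1 (seen), S2--b-->S5 (new), S2--c-->S5 (seen)
  visit S5: S5--a-->S5 (seen), S5--b-->S3 (seen), S5--c-->S4 (new)
  visit S4: S4--a-->S4 (seen), S4--b-->S3 (seen), S4--c-->S3 (seen)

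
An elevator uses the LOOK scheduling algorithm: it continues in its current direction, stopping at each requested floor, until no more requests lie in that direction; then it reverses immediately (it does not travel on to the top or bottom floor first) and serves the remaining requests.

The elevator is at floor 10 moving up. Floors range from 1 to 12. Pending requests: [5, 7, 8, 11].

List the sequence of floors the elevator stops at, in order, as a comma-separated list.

Current: 10, moving UP
Serve above first (ascending): [11]
Then reverse, serve below (descending): [8, 7, 5]

Answer: 11, 8, 7, 5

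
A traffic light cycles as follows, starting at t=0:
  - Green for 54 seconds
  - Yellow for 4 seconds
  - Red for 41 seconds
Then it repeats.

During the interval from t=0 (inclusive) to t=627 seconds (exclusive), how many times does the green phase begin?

Answer: 7

Derivation:
Cycle = 54+4+41 = 99s
green phase starts at t = k*99 + 0 for k=0,1,2,...
Need k*99+0 < 627 → k < 6.333
k ∈ {0, ..., 6} → 7 starts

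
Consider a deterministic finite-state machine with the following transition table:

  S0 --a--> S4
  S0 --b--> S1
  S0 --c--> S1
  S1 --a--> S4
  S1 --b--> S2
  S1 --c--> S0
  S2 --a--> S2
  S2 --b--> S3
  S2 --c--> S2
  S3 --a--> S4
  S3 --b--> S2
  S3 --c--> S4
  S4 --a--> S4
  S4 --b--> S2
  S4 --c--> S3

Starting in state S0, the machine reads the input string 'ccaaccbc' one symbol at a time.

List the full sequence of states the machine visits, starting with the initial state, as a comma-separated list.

Start: S0
  read 'c': S0 --c--> S1
  read 'c': S1 --c--> S0
  read 'a': S0 --a--> S4
  read 'a': S4 --a--> S4
  read 'c': S4 --c--> S3
  read 'c': S3 --c--> S4
  read 'b': S4 --b--> S2
  read 'c': S2 --c--> S2

Answer: S0, S1, S0, S4, S4, S3, S4, S2, S2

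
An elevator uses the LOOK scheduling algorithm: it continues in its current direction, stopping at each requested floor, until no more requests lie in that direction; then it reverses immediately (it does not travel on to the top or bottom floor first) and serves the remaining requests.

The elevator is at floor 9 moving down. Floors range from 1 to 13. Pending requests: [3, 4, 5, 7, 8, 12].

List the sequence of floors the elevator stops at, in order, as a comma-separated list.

Answer: 8, 7, 5, 4, 3, 12

Derivation:
Current: 9, moving DOWN
Serve below first (descending): [8, 7, 5, 4, 3]
Then reverse, serve above (ascending): [12]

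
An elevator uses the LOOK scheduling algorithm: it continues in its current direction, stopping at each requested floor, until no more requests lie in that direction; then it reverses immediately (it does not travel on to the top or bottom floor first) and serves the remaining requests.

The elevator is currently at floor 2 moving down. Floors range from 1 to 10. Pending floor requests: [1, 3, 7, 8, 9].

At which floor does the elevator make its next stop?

Current floor: 2, direction: down
Requests above: [3, 7, 8, 9]
Requests below: [1]
Moving down and requests lie below → nearest below is max([1]) = 1

Answer: 1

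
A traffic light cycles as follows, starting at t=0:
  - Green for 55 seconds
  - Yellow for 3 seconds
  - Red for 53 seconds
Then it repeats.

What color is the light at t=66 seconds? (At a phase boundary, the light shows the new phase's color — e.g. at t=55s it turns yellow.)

Answer: red

Derivation:
Cycle length = 55 + 3 + 53 = 111s
t = 66, phase_t = 66 mod 111 = 66
66 >= 58 → RED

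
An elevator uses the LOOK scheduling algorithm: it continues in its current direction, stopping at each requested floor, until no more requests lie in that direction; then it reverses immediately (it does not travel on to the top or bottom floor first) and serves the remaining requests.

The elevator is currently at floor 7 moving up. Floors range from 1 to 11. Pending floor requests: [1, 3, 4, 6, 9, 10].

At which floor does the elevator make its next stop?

Current floor: 7, direction: up
Requests above: [9, 10]
Requests below: [1, 3, 4, 6]
Moving up and requests lie above → nearest above is min([9, 10]) = 9

Answer: 9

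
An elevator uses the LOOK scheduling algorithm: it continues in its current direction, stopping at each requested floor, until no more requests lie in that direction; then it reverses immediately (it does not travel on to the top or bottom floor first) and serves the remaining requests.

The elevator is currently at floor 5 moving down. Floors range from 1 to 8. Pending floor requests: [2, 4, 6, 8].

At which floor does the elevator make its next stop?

Current floor: 5, direction: down
Requests above: [6, 8]
Requests below: [2, 4]
Moving down and requests lie below → nearest below is max([2, 4]) = 4

Answer: 4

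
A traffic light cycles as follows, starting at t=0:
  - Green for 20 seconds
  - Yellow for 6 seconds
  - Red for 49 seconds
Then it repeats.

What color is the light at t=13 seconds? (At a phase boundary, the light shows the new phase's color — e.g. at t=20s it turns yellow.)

Cycle length = 20 + 6 + 49 = 75s
t = 13, phase_t = 13 mod 75 = 13
13 < 20 (green end) → GREEN

Answer: green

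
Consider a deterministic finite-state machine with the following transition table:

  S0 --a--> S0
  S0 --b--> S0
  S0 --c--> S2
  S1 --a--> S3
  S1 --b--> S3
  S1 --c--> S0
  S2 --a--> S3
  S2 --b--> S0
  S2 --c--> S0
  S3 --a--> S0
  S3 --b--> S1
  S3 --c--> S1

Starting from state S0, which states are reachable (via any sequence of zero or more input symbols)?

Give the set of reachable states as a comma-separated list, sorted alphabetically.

BFS from S0:
  visit S0: S0--a-->S0 (seen), S0--b-->S0 (seen), S0--c-->S2 (new)
  visit S2: S2--a-->S3 (new), S2--b-->S0 (seen), S2--c-->S0 (seen)
  visit S3: S3--a-->S0 (seen), S3--b-->S1 (new), S3--c-->S1 (seen)
  visit S1: S1--a-->S3 (seen), S1--b-->S3 (seen), S1--c-->S0 (seen)

Answer: S0, S1, S2, S3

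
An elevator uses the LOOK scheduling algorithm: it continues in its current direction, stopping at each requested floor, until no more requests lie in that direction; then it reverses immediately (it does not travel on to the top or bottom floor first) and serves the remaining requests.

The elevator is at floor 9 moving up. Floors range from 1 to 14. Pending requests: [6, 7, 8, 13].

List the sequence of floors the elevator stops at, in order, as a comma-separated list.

Current: 9, moving UP
Serve above first (ascending): [13]
Then reverse, serve below (descending): [8, 7, 6]

Answer: 13, 8, 7, 6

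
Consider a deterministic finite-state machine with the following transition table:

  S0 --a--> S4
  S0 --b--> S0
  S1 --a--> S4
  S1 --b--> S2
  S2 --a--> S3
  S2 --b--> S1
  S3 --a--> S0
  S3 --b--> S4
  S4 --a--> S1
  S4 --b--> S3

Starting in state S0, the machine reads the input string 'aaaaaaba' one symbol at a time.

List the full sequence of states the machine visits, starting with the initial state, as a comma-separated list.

Answer: S0, S4, S1, S4, S1, S4, S1, S2, S3

Derivation:
Start: S0
  read 'a': S0 --a--> S4
  read 'a': S4 --a--> S1
  read 'a': S1 --a--> S4
  read 'a': S4 --a--> S1
  read 'a': S1 --a--> S4
  read 'a': S4 --a--> S1
  read 'b': S1 --b--> S2
  read 'a': S2 --a--> S3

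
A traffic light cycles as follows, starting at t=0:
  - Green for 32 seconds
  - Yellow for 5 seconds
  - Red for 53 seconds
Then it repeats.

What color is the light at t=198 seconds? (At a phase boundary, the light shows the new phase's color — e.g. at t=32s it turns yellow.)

Answer: green

Derivation:
Cycle length = 32 + 5 + 53 = 90s
t = 198, phase_t = 198 mod 90 = 18
18 < 32 (green end) → GREEN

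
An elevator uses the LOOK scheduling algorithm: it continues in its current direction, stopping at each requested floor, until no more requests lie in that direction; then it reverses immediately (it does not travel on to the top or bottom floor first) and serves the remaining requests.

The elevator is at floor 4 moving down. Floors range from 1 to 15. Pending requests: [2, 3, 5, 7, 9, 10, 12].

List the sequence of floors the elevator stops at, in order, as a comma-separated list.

Answer: 3, 2, 5, 7, 9, 10, 12

Derivation:
Current: 4, moving DOWN
Serve below first (descending): [3, 2]
Then reverse, serve above (ascending): [5, 7, 9, 10, 12]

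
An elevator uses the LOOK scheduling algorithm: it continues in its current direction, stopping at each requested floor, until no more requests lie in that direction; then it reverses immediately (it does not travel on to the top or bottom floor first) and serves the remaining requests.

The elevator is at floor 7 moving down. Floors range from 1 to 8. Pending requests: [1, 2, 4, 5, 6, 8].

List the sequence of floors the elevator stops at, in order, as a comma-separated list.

Answer: 6, 5, 4, 2, 1, 8

Derivation:
Current: 7, moving DOWN
Serve below first (descending): [6, 5, 4, 2, 1]
Then reverse, serve above (ascending): [8]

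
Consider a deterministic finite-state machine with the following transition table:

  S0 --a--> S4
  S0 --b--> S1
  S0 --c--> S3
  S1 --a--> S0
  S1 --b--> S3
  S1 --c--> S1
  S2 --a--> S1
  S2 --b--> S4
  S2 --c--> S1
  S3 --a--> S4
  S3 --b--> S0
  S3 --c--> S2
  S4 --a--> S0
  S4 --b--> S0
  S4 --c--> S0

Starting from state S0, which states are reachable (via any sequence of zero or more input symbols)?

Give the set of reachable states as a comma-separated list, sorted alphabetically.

BFS from S0:
  visit S0: S0--a-->S4 (new), S0--b-->S1 (new), S0--c-->S3 (new)
  visit S4: S4--a-->S0 (seen), S4--b-->S0 (seen), S4--c-->S0 (seen)
  visit S1: S1--a-->S0 (seen), S1--b-->S3 (seen), S1--c-->S1 (seen)
  visit S3: S3--a-->S4 (seen), S3--b-->S0 (seen), S3--c-->S2 (new)
  visit S2: S2--a-->S1 (seen), S2--b-->S4 (seen), S2--c-->S1 (seen)

Answer: S0, S1, S2, S3, S4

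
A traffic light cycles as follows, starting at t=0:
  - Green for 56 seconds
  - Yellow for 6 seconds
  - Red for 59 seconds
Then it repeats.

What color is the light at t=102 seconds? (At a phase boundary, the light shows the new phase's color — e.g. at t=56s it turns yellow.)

Answer: red

Derivation:
Cycle length = 56 + 6 + 59 = 121s
t = 102, phase_t = 102 mod 121 = 102
102 >= 62 → RED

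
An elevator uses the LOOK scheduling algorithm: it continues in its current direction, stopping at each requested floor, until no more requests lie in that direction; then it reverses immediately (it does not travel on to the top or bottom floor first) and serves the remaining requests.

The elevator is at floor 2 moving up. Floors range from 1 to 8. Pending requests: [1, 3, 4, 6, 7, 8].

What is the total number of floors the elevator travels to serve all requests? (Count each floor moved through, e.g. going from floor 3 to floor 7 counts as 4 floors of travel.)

Start at floor 2 moving up, LOOK stop order: [3, 4, 6, 7, 8, 1]
  2 → 3: |3-2| = 1, total = 1
  3 → 4: |4-3| = 1, total = 2
  4 → 6: |6-4| = 2, total = 4
  6 → 7: |7-6| = 1, total = 5
  7 → 8: |8-7| = 1, total = 6
  8 → 1: |1-8| = 7, total = 13

Answer: 13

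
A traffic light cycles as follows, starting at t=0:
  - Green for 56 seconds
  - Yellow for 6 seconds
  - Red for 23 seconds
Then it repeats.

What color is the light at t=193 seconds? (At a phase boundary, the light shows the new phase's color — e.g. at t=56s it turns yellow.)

Cycle length = 56 + 6 + 23 = 85s
t = 193, phase_t = 193 mod 85 = 23
23 < 56 (green end) → GREEN

Answer: green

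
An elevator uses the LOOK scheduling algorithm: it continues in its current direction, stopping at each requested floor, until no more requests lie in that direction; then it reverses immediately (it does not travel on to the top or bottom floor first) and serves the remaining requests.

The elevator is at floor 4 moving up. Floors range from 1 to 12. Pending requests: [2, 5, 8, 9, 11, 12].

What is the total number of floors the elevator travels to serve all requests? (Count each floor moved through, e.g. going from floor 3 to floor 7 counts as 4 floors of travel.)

Answer: 18

Derivation:
Start at floor 4 moving up, LOOK stop order: [5, 8, 9, 11, 12, 2]
  4 → 5: |5-4| = 1, total = 1
  5 → 8: |8-5| = 3, total = 4
  8 → 9: |9-8| = 1, total = 5
  9 → 11: |11-9| = 2, total = 7
  11 → 12: |12-11| = 1, total = 8
  12 → 2: |2-12| = 10, total = 18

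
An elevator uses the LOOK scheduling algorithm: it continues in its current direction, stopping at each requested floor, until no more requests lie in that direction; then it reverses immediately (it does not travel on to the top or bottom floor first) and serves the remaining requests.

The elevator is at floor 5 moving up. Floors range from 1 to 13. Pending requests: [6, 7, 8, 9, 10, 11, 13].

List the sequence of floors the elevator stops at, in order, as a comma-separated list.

Current: 5, moving UP
Serve above first (ascending): [6, 7, 8, 9, 10, 11, 13]
Then reverse, serve below (descending): []

Answer: 6, 7, 8, 9, 10, 11, 13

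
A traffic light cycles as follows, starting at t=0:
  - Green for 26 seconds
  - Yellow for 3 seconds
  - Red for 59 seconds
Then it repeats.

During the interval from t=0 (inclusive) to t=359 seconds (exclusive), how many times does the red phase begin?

Cycle = 26+3+59 = 88s
red phase starts at t = k*88 + 29 for k=0,1,2,...
Need k*88+29 < 359 → k < 3.750
k ∈ {0, ..., 3} → 4 starts

Answer: 4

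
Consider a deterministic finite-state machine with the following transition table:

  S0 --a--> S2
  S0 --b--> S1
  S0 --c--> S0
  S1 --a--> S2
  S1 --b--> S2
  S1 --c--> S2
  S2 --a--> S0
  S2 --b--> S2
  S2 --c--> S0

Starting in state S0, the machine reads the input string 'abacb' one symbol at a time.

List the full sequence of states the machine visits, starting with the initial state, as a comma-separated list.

Answer: S0, S2, S2, S0, S0, S1

Derivation:
Start: S0
  read 'a': S0 --a--> S2
  read 'b': S2 --b--> S2
  read 'a': S2 --a--> S0
  read 'c': S0 --c--> S0
  read 'b': S0 --b--> S1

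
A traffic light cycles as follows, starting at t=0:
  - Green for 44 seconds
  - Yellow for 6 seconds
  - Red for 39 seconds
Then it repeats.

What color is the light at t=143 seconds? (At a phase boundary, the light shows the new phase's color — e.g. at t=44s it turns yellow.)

Cycle length = 44 + 6 + 39 = 89s
t = 143, phase_t = 143 mod 89 = 54
54 >= 50 → RED

Answer: red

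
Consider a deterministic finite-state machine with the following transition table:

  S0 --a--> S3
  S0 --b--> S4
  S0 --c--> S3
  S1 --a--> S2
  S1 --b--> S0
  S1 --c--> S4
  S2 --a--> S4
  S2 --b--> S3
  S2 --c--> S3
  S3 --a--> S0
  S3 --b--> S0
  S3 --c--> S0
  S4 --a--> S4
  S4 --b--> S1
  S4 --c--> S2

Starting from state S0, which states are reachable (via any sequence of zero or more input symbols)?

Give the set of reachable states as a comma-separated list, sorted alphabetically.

Answer: S0, S1, S2, S3, S4

Derivation:
BFS from S0:
  visit S0: S0--a-->S3 (new), S0--b-->S4 (new), S0--c-->S3 (seen)
  visit S3: S3--a-->S0 (seen), S3--b-->S0 (seen), S3--c-->S0 (seen)
  visit S4: S4--a-->S4 (seen), S4--b-->S1 (new), S4--c-->S2 (new)
  visit S1: S1--a-->S2 (seen), S1--b-->S0 (seen), S1--c-->S4 (seen)
  visit S2: S2--a-->S4 (seen), S2--b-->S3 (seen), S2--c-->S3 (seen)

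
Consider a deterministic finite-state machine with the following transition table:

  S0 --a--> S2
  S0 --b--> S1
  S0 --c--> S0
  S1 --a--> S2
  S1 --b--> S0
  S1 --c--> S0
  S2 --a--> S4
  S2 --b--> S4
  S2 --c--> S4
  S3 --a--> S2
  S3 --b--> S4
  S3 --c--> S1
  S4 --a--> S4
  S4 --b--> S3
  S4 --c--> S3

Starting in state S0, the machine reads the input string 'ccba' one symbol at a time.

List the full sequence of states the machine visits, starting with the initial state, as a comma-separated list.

Start: S0
  read 'c': S0 --c--> S0
  read 'c': S0 --c--> S0
  read 'b': S0 --b--> S1
  read 'a': S1 --a--> S2

Answer: S0, S0, S0, S1, S2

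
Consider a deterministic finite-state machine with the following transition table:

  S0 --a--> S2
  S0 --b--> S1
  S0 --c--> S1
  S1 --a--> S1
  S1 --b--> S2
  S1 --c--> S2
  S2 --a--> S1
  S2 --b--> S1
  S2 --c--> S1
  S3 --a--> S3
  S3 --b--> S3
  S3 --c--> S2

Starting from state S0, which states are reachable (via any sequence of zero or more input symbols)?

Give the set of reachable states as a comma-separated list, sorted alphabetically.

Answer: S0, S1, S2

Derivation:
BFS from S0:
  visit S0: S0--a-->S2 (new), S0--b-->S1 (new), S0--c-->S1 (seen)
  visit S2: S2--a-->S1 (seen), S2--b-->S1 (seen), S2--c-->S1 (seen)
  visit S1: S1--a-->S1 (seen), S1--b-->S2 (seen), S1--c-->S2 (seen)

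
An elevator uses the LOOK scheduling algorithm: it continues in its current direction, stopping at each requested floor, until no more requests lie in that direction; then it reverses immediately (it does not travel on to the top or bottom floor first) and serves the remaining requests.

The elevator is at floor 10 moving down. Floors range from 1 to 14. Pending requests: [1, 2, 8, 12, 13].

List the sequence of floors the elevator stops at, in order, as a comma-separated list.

Current: 10, moving DOWN
Serve below first (descending): [8, 2, 1]
Then reverse, serve above (ascending): [12, 13]

Answer: 8, 2, 1, 12, 13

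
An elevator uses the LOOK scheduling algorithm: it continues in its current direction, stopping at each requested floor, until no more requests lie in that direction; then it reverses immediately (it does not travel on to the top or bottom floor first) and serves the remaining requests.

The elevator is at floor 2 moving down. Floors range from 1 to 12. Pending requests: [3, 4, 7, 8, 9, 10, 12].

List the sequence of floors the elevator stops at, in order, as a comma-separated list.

Current: 2, moving DOWN
Serve below first (descending): []
Then reverse, serve above (ascending): [3, 4, 7, 8, 9, 10, 12]

Answer: 3, 4, 7, 8, 9, 10, 12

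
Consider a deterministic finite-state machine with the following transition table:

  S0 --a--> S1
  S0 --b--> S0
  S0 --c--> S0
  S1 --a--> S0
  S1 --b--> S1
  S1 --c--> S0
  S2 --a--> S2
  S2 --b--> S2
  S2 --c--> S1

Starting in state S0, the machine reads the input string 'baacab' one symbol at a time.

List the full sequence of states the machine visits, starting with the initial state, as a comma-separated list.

Start: S0
  read 'b': S0 --b--> S0
  read 'a': S0 --a--> S1
  read 'a': S1 --a--> S0
  read 'c': S0 --c--> S0
  read 'a': S0 --a--> S1
  read 'b': S1 --b--> S1

Answer: S0, S0, S1, S0, S0, S1, S1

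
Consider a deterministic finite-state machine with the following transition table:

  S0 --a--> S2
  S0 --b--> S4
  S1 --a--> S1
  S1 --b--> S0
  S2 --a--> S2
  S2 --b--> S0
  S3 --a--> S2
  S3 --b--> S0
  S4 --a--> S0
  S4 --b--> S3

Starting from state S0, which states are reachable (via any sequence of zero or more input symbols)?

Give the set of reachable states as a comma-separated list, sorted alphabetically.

BFS from S0:
  visit S0: S0--a-->S2 (new), S0--b-->S4 (new)
  visit S2: S2--a-->S2 (seen), S2--b-->S0 (seen)
  visit S4: S4--a-->S0 (seen), S4--b-->S3 (new)
  visit S3: S3--a-->S2 (seen), S3--b-->S0 (seen)

Answer: S0, S2, S3, S4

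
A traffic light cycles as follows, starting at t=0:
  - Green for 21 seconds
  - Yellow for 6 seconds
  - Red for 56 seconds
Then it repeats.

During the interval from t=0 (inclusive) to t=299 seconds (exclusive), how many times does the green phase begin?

Answer: 4

Derivation:
Cycle = 21+6+56 = 83s
green phase starts at t = k*83 + 0 for k=0,1,2,...
Need k*83+0 < 299 → k < 3.602
k ∈ {0, ..., 3} → 4 starts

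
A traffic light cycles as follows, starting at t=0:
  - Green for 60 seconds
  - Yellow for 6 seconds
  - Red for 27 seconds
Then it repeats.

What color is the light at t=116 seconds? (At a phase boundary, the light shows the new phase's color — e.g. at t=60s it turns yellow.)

Answer: green

Derivation:
Cycle length = 60 + 6 + 27 = 93s
t = 116, phase_t = 116 mod 93 = 23
23 < 60 (green end) → GREEN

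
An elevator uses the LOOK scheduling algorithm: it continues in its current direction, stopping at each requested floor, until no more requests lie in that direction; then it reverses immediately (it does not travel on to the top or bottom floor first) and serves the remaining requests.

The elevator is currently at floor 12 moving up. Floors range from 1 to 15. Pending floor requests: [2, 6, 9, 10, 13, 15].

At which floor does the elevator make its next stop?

Current floor: 12, direction: up
Requests above: [13, 15]
Requests below: [2, 6, 9, 10]
Moving up and requests lie above → nearest above is min([13, 15]) = 13

Answer: 13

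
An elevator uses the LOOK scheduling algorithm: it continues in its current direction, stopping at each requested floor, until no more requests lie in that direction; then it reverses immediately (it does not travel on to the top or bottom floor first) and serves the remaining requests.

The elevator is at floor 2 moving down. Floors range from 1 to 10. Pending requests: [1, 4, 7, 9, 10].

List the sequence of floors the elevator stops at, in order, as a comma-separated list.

Answer: 1, 4, 7, 9, 10

Derivation:
Current: 2, moving DOWN
Serve below first (descending): [1]
Then reverse, serve above (ascending): [4, 7, 9, 10]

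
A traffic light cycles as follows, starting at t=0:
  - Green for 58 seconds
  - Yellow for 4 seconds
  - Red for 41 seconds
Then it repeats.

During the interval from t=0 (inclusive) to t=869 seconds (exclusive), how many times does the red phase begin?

Answer: 8

Derivation:
Cycle = 58+4+41 = 103s
red phase starts at t = k*103 + 62 for k=0,1,2,...
Need k*103+62 < 869 → k < 7.835
k ∈ {0, ..., 7} → 8 starts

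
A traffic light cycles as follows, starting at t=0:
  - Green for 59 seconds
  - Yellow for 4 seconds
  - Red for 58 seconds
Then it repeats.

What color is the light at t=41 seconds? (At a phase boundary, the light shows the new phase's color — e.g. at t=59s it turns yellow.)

Answer: green

Derivation:
Cycle length = 59 + 4 + 58 = 121s
t = 41, phase_t = 41 mod 121 = 41
41 < 59 (green end) → GREEN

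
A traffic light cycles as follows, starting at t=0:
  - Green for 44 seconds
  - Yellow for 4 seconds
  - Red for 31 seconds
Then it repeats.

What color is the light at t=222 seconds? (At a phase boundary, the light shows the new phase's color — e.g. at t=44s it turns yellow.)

Answer: red

Derivation:
Cycle length = 44 + 4 + 31 = 79s
t = 222, phase_t = 222 mod 79 = 64
64 >= 48 → RED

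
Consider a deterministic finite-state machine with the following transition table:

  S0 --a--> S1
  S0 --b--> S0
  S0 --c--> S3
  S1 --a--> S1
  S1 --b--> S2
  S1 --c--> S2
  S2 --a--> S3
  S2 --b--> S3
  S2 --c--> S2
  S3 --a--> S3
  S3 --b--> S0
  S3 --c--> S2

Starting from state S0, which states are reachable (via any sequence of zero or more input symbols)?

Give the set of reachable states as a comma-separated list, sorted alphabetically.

Answer: S0, S1, S2, S3

Derivation:
BFS from S0:
  visit S0: S0--a-->S1 (new), S0--b-->S0 (seen), S0--c-->S3 (new)
  visit S1: S1--a-->S1 (seen), S1--b-->S2 (new), S1--c-->S2 (seen)
  visit S3: S3--a-->S3 (seen), S3--b-->S0 (seen), S3--c-->S2 (seen)
  visit S2: S2--a-->S3 (seen), S2--b-->S3 (seen), S2--c-->S2 (seen)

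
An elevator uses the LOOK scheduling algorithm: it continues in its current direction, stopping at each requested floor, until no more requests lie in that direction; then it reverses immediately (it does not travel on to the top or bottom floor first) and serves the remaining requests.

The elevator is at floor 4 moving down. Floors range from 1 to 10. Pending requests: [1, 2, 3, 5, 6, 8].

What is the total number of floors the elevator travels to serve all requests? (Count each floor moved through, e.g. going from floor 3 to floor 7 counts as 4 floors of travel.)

Start at floor 4 moving down, LOOK stop order: [3, 2, 1, 5, 6, 8]
  4 → 3: |3-4| = 1, total = 1
  3 → 2: |2-3| = 1, total = 2
  2 → 1: |1-2| = 1, total = 3
  1 → 5: |5-1| = 4, total = 7
  5 → 6: |6-5| = 1, total = 8
  6 → 8: |8-6| = 2, total = 10

Answer: 10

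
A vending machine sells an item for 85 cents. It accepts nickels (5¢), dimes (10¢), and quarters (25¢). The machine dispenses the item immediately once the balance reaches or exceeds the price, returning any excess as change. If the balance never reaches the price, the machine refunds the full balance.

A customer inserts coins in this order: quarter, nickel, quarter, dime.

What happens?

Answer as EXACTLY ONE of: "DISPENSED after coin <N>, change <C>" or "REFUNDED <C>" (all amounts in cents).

Answer: REFUNDED 65

Derivation:
Price: 85¢
Coin 1 (quarter, 25¢): balance = 25¢
Coin 2 (nickel, 5¢): balance = 30¢
Coin 3 (quarter, 25¢): balance = 55¢
Coin 4 (dime, 10¢): balance = 65¢
All coins inserted, balance 65¢ < price 85¢ → REFUND 65¢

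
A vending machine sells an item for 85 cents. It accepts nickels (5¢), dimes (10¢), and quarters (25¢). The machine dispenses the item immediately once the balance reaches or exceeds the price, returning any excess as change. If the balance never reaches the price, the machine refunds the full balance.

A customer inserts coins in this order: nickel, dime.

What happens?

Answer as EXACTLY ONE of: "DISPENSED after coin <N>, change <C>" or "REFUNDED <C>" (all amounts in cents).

Price: 85¢
Coin 1 (nickel, 5¢): balance = 5¢
Coin 2 (dime, 10¢): balance = 15¢
All coins inserted, balance 15¢ < price 85¢ → REFUND 15¢

Answer: REFUNDED 15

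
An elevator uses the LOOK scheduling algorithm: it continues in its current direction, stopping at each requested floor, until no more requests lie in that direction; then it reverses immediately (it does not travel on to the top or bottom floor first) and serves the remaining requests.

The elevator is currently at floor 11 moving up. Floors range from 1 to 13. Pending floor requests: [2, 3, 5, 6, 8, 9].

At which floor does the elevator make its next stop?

Current floor: 11, direction: up
Requests above: []
Requests below: [2, 3, 5, 6, 8, 9]
Moving up but no requests above → reverse; nearest below is max([2, 3, 5, 6, 8, 9]) = 9

Answer: 9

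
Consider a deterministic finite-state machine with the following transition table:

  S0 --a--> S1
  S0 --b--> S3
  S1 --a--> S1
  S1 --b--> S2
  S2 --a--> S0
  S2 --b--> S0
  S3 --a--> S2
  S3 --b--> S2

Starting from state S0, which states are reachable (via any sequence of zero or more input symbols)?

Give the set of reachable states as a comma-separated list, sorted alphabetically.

BFS from S0:
  visit S0: S0--a-->S1 (new), S0--b-->S3 (new)
  visit S1: S1--a-->S1 (seen), S1--b-->S2 (new)
  visit S3: S3--a-->S2 (seen), S3--b-->S2 (seen)
  visit S2: S2--a-->S0 (seen), S2--b-->S0 (seen)

Answer: S0, S1, S2, S3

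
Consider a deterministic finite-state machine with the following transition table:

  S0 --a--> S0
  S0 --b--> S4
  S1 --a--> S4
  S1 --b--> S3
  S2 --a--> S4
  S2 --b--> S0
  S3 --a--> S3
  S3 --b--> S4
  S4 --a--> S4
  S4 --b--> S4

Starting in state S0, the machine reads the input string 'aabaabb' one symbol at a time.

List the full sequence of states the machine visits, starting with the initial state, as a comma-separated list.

Start: S0
  read 'a': S0 --a--> S0
  read 'a': S0 --a--> S0
  read 'b': S0 --b--> S4
  read 'a': S4 --a--> S4
  read 'a': S4 --a--> S4
  read 'b': S4 --b--> S4
  read 'b': S4 --b--> S4

Answer: S0, S0, S0, S4, S4, S4, S4, S4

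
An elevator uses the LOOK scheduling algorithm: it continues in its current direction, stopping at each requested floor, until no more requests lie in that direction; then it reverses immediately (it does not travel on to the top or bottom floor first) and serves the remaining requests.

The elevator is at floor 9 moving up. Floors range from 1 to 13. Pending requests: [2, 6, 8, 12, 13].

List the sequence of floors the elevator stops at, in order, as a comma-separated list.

Answer: 12, 13, 8, 6, 2

Derivation:
Current: 9, moving UP
Serve above first (ascending): [12, 13]
Then reverse, serve below (descending): [8, 6, 2]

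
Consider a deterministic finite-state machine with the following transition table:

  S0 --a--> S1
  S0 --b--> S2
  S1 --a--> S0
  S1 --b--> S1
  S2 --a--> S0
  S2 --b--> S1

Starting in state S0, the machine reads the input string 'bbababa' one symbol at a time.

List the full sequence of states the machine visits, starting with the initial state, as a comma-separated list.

Start: S0
  read 'b': S0 --b--> S2
  read 'b': S2 --b--> S1
  read 'a': S1 --a--> S0
  read 'b': S0 --b--> S2
  read 'a': S2 --a--> S0
  read 'b': S0 --b--> S2
  read 'a': S2 --a--> S0

Answer: S0, S2, S1, S0, S2, S0, S2, S0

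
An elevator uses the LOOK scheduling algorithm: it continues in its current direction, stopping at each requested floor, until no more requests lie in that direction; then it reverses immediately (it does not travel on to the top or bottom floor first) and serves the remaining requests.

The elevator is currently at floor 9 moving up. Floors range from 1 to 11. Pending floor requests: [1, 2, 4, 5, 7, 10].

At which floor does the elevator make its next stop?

Answer: 10

Derivation:
Current floor: 9, direction: up
Requests above: [10]
Requests below: [1, 2, 4, 5, 7]
Moving up and requests lie above → nearest above is min([10]) = 10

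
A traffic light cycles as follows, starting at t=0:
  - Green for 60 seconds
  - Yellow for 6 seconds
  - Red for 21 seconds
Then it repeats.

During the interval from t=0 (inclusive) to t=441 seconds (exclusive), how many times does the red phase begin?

Answer: 5

Derivation:
Cycle = 60+6+21 = 87s
red phase starts at t = k*87 + 66 for k=0,1,2,...
Need k*87+66 < 441 → k < 4.310
k ∈ {0, ..., 4} → 5 starts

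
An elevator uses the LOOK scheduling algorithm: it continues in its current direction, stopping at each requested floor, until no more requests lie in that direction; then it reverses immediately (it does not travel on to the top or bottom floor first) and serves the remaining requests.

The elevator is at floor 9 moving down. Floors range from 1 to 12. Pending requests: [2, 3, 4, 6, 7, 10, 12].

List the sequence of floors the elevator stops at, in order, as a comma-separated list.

Current: 9, moving DOWN
Serve below first (descending): [7, 6, 4, 3, 2]
Then reverse, serve above (ascending): [10, 12]

Answer: 7, 6, 4, 3, 2, 10, 12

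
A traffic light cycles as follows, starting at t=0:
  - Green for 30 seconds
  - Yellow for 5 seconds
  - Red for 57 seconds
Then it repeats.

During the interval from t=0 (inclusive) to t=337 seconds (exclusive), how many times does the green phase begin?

Cycle = 30+5+57 = 92s
green phase starts at t = k*92 + 0 for k=0,1,2,...
Need k*92+0 < 337 → k < 3.663
k ∈ {0, ..., 3} → 4 starts

Answer: 4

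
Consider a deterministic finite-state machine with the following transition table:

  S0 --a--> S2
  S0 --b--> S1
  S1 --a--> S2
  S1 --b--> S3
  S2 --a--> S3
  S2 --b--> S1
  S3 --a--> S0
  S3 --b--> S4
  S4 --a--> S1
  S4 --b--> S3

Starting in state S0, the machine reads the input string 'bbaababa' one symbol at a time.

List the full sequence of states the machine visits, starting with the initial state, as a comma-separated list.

Answer: S0, S1, S3, S0, S2, S1, S2, S1, S2

Derivation:
Start: S0
  read 'b': S0 --b--> S1
  read 'b': S1 --b--> S3
  read 'a': S3 --a--> S0
  read 'a': S0 --a--> S2
  read 'b': S2 --b--> S1
  read 'a': S1 --a--> S2
  read 'b': S2 --b--> S1
  read 'a': S1 --a--> S2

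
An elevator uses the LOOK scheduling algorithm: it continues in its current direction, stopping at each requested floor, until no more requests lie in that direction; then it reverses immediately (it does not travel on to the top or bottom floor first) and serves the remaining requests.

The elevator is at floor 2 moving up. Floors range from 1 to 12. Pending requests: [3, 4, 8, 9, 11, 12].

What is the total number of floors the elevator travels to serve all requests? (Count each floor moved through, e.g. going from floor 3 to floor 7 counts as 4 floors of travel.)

Answer: 10

Derivation:
Start at floor 2 moving up, LOOK stop order: [3, 4, 8, 9, 11, 12]
  2 → 3: |3-2| = 1, total = 1
  3 → 4: |4-3| = 1, total = 2
  4 → 8: |8-4| = 4, total = 6
  8 → 9: |9-8| = 1, total = 7
  9 → 11: |11-9| = 2, total = 9
  11 → 12: |12-11| = 1, total = 10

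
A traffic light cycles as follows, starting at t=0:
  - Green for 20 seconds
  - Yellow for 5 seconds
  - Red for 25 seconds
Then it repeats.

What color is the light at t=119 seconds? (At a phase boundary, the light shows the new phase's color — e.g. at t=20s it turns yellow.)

Answer: green

Derivation:
Cycle length = 20 + 5 + 25 = 50s
t = 119, phase_t = 119 mod 50 = 19
19 < 20 (green end) → GREEN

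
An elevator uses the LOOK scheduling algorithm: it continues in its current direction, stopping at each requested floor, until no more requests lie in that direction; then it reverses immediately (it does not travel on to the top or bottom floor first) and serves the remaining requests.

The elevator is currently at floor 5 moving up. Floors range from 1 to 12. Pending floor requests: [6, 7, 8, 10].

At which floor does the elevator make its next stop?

Answer: 6

Derivation:
Current floor: 5, direction: up
Requests above: [6, 7, 8, 10]
Requests below: []
Moving up and requests lie above → nearest above is min([6, 7, 8, 10]) = 6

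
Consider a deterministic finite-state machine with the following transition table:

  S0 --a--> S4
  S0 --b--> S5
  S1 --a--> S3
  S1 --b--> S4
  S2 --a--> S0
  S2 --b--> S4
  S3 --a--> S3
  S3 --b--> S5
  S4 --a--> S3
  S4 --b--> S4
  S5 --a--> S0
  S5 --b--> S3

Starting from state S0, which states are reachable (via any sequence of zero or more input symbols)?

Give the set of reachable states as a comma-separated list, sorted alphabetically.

Answer: S0, S3, S4, S5

Derivation:
BFS from S0:
  visit S0: S0--a-->S4 (new), S0--b-->S5 (new)
  visit S4: S4--a-->S3 (new), S4--b-->S4 (seen)
  visit S5: S5--a-->S0 (seen), S5--b-->S3 (seen)
  visit S3: S3--a-->S3 (seen), S3--b-->S5 (seen)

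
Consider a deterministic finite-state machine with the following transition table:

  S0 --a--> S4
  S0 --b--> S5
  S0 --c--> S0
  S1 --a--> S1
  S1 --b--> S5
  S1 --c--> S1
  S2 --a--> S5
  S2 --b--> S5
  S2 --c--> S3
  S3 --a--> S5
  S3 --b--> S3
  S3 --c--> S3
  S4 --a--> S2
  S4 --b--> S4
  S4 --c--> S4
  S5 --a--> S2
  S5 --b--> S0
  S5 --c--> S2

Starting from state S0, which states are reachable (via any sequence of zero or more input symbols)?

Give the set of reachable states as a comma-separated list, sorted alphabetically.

Answer: S0, S2, S3, S4, S5

Derivation:
BFS from S0:
  visit S0: S0--a-->S4 (new), S0--b-->S5 (new), S0--c-->S0 (seen)
  visit S4: S4--a-->S2 (new), S4--b-->S4 (seen), S4--c-->S4 (seen)
  visit S5: S5--a-->S2 (seen), S5--b-->S0 (seen), S5--c-->S2 (seen)
  visit S2: S2--a-->S5 (seen), S2--b-->S5 (seen), S2--c-->S3 (new)
  visit S3: S3--a-->S5 (seen), S3--b-->S3 (seen), S3--c-->S3 (seen)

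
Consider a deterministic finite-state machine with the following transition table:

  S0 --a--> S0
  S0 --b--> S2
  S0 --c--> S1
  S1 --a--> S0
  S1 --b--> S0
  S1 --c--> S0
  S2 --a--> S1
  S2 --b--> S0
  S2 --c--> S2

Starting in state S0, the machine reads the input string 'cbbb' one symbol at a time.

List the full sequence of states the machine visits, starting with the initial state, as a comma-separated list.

Start: S0
  read 'c': S0 --c--> S1
  read 'b': S1 --b--> S0
  read 'b': S0 --b--> S2
  read 'b': S2 --b--> S0

Answer: S0, S1, S0, S2, S0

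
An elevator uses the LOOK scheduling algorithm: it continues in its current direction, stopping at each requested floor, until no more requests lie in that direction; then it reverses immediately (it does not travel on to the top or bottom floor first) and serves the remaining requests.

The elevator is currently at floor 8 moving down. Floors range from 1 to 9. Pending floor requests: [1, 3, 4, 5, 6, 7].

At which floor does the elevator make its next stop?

Current floor: 8, direction: down
Requests above: []
Requests below: [1, 3, 4, 5, 6, 7]
Moving down and requests lie below → nearest below is max([1, 3, 4, 5, 6, 7]) = 7

Answer: 7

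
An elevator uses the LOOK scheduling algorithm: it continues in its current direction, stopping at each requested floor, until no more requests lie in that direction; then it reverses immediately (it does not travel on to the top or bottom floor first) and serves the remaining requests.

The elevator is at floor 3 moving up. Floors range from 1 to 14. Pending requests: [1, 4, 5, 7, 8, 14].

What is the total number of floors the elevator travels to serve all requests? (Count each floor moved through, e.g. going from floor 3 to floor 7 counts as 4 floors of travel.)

Start at floor 3 moving up, LOOK stop order: [4, 5, 7, 8, 14, 1]
  3 → 4: |4-3| = 1, total = 1
  4 → 5: |5-4| = 1, total = 2
  5 → 7: |7-5| = 2, total = 4
  7 → 8: |8-7| = 1, total = 5
  8 → 14: |14-8| = 6, total = 11
  14 → 1: |1-14| = 13, total = 24

Answer: 24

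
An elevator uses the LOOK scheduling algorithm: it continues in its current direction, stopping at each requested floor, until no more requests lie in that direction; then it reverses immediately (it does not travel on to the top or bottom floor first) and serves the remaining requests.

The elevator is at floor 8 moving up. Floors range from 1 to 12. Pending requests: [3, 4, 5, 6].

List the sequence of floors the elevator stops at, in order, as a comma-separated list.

Current: 8, moving UP
Serve above first (ascending): []
Then reverse, serve below (descending): [6, 5, 4, 3]

Answer: 6, 5, 4, 3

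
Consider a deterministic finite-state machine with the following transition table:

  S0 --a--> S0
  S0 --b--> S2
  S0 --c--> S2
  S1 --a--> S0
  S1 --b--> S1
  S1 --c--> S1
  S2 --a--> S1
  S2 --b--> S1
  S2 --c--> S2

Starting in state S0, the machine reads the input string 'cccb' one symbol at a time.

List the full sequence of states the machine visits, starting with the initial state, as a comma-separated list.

Start: S0
  read 'c': S0 --c--> S2
  read 'c': S2 --c--> S2
  read 'c': S2 --c--> S2
  read 'b': S2 --b--> S1

Answer: S0, S2, S2, S2, S1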